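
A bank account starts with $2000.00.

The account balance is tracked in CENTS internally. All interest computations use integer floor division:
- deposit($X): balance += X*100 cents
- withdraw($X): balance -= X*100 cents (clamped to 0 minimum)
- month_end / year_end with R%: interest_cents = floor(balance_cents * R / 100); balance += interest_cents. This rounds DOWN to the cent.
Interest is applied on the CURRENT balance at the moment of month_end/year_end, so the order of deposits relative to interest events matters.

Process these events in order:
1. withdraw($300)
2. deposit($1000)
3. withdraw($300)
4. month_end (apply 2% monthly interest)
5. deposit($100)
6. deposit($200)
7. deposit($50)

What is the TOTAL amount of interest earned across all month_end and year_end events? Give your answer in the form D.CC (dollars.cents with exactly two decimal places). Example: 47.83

After 1 (withdraw($300)): balance=$1700.00 total_interest=$0.00
After 2 (deposit($1000)): balance=$2700.00 total_interest=$0.00
After 3 (withdraw($300)): balance=$2400.00 total_interest=$0.00
After 4 (month_end (apply 2% monthly interest)): balance=$2448.00 total_interest=$48.00
After 5 (deposit($100)): balance=$2548.00 total_interest=$48.00
After 6 (deposit($200)): balance=$2748.00 total_interest=$48.00
After 7 (deposit($50)): balance=$2798.00 total_interest=$48.00

Answer: 48.00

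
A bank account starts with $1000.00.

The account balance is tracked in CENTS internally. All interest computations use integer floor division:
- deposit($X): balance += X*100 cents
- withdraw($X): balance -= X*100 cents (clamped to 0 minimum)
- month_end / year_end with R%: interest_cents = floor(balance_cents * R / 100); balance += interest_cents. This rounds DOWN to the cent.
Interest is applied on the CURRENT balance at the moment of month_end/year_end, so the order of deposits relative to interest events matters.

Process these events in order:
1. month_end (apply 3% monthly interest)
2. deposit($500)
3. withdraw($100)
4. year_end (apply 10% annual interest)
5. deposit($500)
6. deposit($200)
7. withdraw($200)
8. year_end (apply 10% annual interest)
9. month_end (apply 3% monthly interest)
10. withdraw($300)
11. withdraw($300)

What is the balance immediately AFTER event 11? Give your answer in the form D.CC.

Answer: 1748.70

Derivation:
After 1 (month_end (apply 3% monthly interest)): balance=$1030.00 total_interest=$30.00
After 2 (deposit($500)): balance=$1530.00 total_interest=$30.00
After 3 (withdraw($100)): balance=$1430.00 total_interest=$30.00
After 4 (year_end (apply 10% annual interest)): balance=$1573.00 total_interest=$173.00
After 5 (deposit($500)): balance=$2073.00 total_interest=$173.00
After 6 (deposit($200)): balance=$2273.00 total_interest=$173.00
After 7 (withdraw($200)): balance=$2073.00 total_interest=$173.00
After 8 (year_end (apply 10% annual interest)): balance=$2280.30 total_interest=$380.30
After 9 (month_end (apply 3% monthly interest)): balance=$2348.70 total_interest=$448.70
After 10 (withdraw($300)): balance=$2048.70 total_interest=$448.70
After 11 (withdraw($300)): balance=$1748.70 total_interest=$448.70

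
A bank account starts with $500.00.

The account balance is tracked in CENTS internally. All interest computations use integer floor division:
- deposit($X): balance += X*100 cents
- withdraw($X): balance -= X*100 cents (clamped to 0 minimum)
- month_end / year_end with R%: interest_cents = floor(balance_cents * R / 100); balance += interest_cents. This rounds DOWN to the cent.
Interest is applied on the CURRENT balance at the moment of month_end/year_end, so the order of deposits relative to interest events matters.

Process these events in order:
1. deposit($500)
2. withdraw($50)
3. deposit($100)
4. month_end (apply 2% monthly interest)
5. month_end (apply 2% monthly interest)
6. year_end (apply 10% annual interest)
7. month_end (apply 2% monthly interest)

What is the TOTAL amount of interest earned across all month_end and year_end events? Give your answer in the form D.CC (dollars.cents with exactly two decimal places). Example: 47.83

After 1 (deposit($500)): balance=$1000.00 total_interest=$0.00
After 2 (withdraw($50)): balance=$950.00 total_interest=$0.00
After 3 (deposit($100)): balance=$1050.00 total_interest=$0.00
After 4 (month_end (apply 2% monthly interest)): balance=$1071.00 total_interest=$21.00
After 5 (month_end (apply 2% monthly interest)): balance=$1092.42 total_interest=$42.42
After 6 (year_end (apply 10% annual interest)): balance=$1201.66 total_interest=$151.66
After 7 (month_end (apply 2% monthly interest)): balance=$1225.69 total_interest=$175.69

Answer: 175.69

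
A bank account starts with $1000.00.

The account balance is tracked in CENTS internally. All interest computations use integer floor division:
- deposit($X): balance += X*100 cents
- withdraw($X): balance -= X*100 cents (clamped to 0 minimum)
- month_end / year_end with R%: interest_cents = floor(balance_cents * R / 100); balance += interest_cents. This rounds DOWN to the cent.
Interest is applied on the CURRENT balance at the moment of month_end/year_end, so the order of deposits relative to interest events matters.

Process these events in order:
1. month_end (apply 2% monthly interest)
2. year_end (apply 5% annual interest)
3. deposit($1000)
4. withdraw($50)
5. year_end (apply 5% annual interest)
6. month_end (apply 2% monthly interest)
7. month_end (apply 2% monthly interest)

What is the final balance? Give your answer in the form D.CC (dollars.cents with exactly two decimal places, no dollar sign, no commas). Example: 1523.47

Answer: 2207.77

Derivation:
After 1 (month_end (apply 2% monthly interest)): balance=$1020.00 total_interest=$20.00
After 2 (year_end (apply 5% annual interest)): balance=$1071.00 total_interest=$71.00
After 3 (deposit($1000)): balance=$2071.00 total_interest=$71.00
After 4 (withdraw($50)): balance=$2021.00 total_interest=$71.00
After 5 (year_end (apply 5% annual interest)): balance=$2122.05 total_interest=$172.05
After 6 (month_end (apply 2% monthly interest)): balance=$2164.49 total_interest=$214.49
After 7 (month_end (apply 2% monthly interest)): balance=$2207.77 total_interest=$257.77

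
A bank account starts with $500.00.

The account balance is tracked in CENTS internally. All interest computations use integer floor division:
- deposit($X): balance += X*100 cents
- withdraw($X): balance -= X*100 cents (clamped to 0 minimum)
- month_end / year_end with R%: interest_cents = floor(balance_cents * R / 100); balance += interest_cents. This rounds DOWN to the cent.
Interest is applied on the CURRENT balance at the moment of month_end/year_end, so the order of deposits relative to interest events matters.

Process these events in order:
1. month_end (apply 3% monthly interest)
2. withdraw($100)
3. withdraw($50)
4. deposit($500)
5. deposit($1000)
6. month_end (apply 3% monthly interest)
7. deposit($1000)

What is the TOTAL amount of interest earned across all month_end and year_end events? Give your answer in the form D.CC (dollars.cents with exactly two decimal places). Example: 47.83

Answer: 70.95

Derivation:
After 1 (month_end (apply 3% monthly interest)): balance=$515.00 total_interest=$15.00
After 2 (withdraw($100)): balance=$415.00 total_interest=$15.00
After 3 (withdraw($50)): balance=$365.00 total_interest=$15.00
After 4 (deposit($500)): balance=$865.00 total_interest=$15.00
After 5 (deposit($1000)): balance=$1865.00 total_interest=$15.00
After 6 (month_end (apply 3% monthly interest)): balance=$1920.95 total_interest=$70.95
After 7 (deposit($1000)): balance=$2920.95 total_interest=$70.95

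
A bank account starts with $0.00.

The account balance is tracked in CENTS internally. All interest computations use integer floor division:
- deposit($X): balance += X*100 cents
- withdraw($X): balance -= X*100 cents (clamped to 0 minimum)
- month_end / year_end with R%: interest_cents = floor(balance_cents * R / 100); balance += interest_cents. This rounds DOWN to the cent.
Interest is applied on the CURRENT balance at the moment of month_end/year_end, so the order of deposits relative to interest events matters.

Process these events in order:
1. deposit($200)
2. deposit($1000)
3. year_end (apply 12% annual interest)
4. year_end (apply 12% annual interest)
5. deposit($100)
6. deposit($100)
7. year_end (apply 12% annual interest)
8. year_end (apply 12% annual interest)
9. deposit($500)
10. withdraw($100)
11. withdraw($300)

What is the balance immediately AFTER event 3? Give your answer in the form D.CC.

After 1 (deposit($200)): balance=$200.00 total_interest=$0.00
After 2 (deposit($1000)): balance=$1200.00 total_interest=$0.00
After 3 (year_end (apply 12% annual interest)): balance=$1344.00 total_interest=$144.00

Answer: 1344.00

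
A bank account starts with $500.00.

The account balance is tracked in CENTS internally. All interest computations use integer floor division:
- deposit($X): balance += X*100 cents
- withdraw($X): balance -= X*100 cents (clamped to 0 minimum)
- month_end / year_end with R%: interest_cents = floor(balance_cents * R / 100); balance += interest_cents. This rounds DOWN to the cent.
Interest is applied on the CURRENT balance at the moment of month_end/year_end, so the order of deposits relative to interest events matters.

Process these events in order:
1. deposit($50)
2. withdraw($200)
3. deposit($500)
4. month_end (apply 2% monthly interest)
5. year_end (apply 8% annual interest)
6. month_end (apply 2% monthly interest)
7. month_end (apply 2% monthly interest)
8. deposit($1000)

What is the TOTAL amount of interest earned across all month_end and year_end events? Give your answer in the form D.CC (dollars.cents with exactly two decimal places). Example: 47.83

After 1 (deposit($50)): balance=$550.00 total_interest=$0.00
After 2 (withdraw($200)): balance=$350.00 total_interest=$0.00
After 3 (deposit($500)): balance=$850.00 total_interest=$0.00
After 4 (month_end (apply 2% monthly interest)): balance=$867.00 total_interest=$17.00
After 5 (year_end (apply 8% annual interest)): balance=$936.36 total_interest=$86.36
After 6 (month_end (apply 2% monthly interest)): balance=$955.08 total_interest=$105.08
After 7 (month_end (apply 2% monthly interest)): balance=$974.18 total_interest=$124.18
After 8 (deposit($1000)): balance=$1974.18 total_interest=$124.18

Answer: 124.18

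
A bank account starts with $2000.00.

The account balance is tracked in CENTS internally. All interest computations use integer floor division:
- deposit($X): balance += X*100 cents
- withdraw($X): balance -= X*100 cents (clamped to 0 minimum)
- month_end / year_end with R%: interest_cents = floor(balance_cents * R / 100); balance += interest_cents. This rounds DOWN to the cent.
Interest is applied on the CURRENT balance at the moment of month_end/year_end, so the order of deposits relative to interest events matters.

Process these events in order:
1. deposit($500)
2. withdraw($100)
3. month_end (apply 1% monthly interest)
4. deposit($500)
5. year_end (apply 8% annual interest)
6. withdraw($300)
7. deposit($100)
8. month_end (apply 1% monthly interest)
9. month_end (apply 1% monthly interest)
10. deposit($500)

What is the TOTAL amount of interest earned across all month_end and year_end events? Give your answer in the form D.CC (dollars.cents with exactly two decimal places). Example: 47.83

After 1 (deposit($500)): balance=$2500.00 total_interest=$0.00
After 2 (withdraw($100)): balance=$2400.00 total_interest=$0.00
After 3 (month_end (apply 1% monthly interest)): balance=$2424.00 total_interest=$24.00
After 4 (deposit($500)): balance=$2924.00 total_interest=$24.00
After 5 (year_end (apply 8% annual interest)): balance=$3157.92 total_interest=$257.92
After 6 (withdraw($300)): balance=$2857.92 total_interest=$257.92
After 7 (deposit($100)): balance=$2957.92 total_interest=$257.92
After 8 (month_end (apply 1% monthly interest)): balance=$2987.49 total_interest=$287.49
After 9 (month_end (apply 1% monthly interest)): balance=$3017.36 total_interest=$317.36
After 10 (deposit($500)): balance=$3517.36 total_interest=$317.36

Answer: 317.36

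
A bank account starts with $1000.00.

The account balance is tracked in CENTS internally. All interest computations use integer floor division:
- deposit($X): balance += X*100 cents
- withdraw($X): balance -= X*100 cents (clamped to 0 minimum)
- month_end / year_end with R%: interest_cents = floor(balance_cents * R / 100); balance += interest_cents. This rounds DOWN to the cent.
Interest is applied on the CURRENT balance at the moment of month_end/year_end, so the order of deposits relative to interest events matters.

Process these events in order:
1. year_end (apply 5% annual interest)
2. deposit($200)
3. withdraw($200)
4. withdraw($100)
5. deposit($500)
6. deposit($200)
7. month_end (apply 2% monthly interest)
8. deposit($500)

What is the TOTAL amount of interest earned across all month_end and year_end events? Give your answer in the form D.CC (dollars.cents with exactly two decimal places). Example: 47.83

After 1 (year_end (apply 5% annual interest)): balance=$1050.00 total_interest=$50.00
After 2 (deposit($200)): balance=$1250.00 total_interest=$50.00
After 3 (withdraw($200)): balance=$1050.00 total_interest=$50.00
After 4 (withdraw($100)): balance=$950.00 total_interest=$50.00
After 5 (deposit($500)): balance=$1450.00 total_interest=$50.00
After 6 (deposit($200)): balance=$1650.00 total_interest=$50.00
After 7 (month_end (apply 2% monthly interest)): balance=$1683.00 total_interest=$83.00
After 8 (deposit($500)): balance=$2183.00 total_interest=$83.00

Answer: 83.00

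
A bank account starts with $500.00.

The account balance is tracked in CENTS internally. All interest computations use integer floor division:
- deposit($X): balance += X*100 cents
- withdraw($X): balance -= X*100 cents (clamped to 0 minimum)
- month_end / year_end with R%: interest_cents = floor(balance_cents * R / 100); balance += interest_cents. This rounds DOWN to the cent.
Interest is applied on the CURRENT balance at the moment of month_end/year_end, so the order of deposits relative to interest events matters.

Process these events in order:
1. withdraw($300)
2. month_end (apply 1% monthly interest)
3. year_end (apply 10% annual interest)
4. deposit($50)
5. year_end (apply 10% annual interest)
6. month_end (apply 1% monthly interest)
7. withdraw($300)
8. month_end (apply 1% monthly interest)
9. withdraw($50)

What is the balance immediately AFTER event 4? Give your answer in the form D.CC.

Answer: 272.20

Derivation:
After 1 (withdraw($300)): balance=$200.00 total_interest=$0.00
After 2 (month_end (apply 1% monthly interest)): balance=$202.00 total_interest=$2.00
After 3 (year_end (apply 10% annual interest)): balance=$222.20 total_interest=$22.20
After 4 (deposit($50)): balance=$272.20 total_interest=$22.20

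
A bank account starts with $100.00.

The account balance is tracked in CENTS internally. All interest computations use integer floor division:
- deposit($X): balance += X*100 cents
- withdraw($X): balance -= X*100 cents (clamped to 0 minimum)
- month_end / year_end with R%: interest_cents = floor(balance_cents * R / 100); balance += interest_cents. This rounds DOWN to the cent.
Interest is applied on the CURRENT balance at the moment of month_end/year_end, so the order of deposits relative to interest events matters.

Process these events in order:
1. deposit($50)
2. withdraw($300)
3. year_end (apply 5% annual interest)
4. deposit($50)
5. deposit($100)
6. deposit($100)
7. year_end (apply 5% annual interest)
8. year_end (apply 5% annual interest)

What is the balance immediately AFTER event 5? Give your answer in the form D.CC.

After 1 (deposit($50)): balance=$150.00 total_interest=$0.00
After 2 (withdraw($300)): balance=$0.00 total_interest=$0.00
After 3 (year_end (apply 5% annual interest)): balance=$0.00 total_interest=$0.00
After 4 (deposit($50)): balance=$50.00 total_interest=$0.00
After 5 (deposit($100)): balance=$150.00 total_interest=$0.00

Answer: 150.00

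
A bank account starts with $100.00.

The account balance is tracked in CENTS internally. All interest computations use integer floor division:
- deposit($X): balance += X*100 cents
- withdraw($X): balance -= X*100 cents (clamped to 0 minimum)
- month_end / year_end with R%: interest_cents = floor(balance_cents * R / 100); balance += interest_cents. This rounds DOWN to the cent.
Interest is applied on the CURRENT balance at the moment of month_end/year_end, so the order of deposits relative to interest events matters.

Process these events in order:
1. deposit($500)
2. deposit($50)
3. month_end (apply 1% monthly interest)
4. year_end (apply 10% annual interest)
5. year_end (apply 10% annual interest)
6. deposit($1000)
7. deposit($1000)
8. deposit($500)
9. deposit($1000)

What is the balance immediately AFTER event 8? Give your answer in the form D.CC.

Answer: 3294.36

Derivation:
After 1 (deposit($500)): balance=$600.00 total_interest=$0.00
After 2 (deposit($50)): balance=$650.00 total_interest=$0.00
After 3 (month_end (apply 1% monthly interest)): balance=$656.50 total_interest=$6.50
After 4 (year_end (apply 10% annual interest)): balance=$722.15 total_interest=$72.15
After 5 (year_end (apply 10% annual interest)): balance=$794.36 total_interest=$144.36
After 6 (deposit($1000)): balance=$1794.36 total_interest=$144.36
After 7 (deposit($1000)): balance=$2794.36 total_interest=$144.36
After 8 (deposit($500)): balance=$3294.36 total_interest=$144.36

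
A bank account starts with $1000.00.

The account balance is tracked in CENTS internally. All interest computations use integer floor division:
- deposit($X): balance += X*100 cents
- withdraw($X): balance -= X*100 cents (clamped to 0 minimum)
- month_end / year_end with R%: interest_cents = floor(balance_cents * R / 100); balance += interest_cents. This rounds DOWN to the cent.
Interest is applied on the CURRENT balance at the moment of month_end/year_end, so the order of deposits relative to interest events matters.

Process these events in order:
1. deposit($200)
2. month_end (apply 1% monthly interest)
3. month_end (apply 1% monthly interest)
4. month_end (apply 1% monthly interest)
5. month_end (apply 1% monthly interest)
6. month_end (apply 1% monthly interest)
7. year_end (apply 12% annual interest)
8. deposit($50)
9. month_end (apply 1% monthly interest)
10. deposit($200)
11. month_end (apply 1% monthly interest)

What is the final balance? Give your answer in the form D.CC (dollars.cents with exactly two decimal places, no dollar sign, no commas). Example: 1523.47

After 1 (deposit($200)): balance=$1200.00 total_interest=$0.00
After 2 (month_end (apply 1% monthly interest)): balance=$1212.00 total_interest=$12.00
After 3 (month_end (apply 1% monthly interest)): balance=$1224.12 total_interest=$24.12
After 4 (month_end (apply 1% monthly interest)): balance=$1236.36 total_interest=$36.36
After 5 (month_end (apply 1% monthly interest)): balance=$1248.72 total_interest=$48.72
After 6 (month_end (apply 1% monthly interest)): balance=$1261.20 total_interest=$61.20
After 7 (year_end (apply 12% annual interest)): balance=$1412.54 total_interest=$212.54
After 8 (deposit($50)): balance=$1462.54 total_interest=$212.54
After 9 (month_end (apply 1% monthly interest)): balance=$1477.16 total_interest=$227.16
After 10 (deposit($200)): balance=$1677.16 total_interest=$227.16
After 11 (month_end (apply 1% monthly interest)): balance=$1693.93 total_interest=$243.93

Answer: 1693.93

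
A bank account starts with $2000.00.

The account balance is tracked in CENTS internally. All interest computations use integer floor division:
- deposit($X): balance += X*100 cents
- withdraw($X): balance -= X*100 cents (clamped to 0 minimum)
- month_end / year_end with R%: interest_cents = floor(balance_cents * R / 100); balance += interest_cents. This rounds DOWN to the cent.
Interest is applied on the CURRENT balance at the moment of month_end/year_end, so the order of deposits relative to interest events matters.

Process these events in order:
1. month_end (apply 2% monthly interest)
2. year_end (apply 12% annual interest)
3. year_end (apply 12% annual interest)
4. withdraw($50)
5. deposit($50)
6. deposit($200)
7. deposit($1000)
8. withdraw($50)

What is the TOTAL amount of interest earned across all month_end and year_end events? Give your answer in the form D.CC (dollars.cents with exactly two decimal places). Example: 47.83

Answer: 558.97

Derivation:
After 1 (month_end (apply 2% monthly interest)): balance=$2040.00 total_interest=$40.00
After 2 (year_end (apply 12% annual interest)): balance=$2284.80 total_interest=$284.80
After 3 (year_end (apply 12% annual interest)): balance=$2558.97 total_interest=$558.97
After 4 (withdraw($50)): balance=$2508.97 total_interest=$558.97
After 5 (deposit($50)): balance=$2558.97 total_interest=$558.97
After 6 (deposit($200)): balance=$2758.97 total_interest=$558.97
After 7 (deposit($1000)): balance=$3758.97 total_interest=$558.97
After 8 (withdraw($50)): balance=$3708.97 total_interest=$558.97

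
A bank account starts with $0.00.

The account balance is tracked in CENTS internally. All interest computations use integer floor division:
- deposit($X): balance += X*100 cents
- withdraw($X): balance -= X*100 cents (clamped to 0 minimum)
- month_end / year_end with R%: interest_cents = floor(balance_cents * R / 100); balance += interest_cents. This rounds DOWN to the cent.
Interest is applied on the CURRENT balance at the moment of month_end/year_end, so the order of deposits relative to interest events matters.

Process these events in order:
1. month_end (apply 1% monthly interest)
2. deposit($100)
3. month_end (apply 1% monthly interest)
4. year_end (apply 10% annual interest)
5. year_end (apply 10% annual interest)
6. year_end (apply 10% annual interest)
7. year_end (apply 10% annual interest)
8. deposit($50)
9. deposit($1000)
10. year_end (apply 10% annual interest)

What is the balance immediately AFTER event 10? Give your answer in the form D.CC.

After 1 (month_end (apply 1% monthly interest)): balance=$0.00 total_interest=$0.00
After 2 (deposit($100)): balance=$100.00 total_interest=$0.00
After 3 (month_end (apply 1% monthly interest)): balance=$101.00 total_interest=$1.00
After 4 (year_end (apply 10% annual interest)): balance=$111.10 total_interest=$11.10
After 5 (year_end (apply 10% annual interest)): balance=$122.21 total_interest=$22.21
After 6 (year_end (apply 10% annual interest)): balance=$134.43 total_interest=$34.43
After 7 (year_end (apply 10% annual interest)): balance=$147.87 total_interest=$47.87
After 8 (deposit($50)): balance=$197.87 total_interest=$47.87
After 9 (deposit($1000)): balance=$1197.87 total_interest=$47.87
After 10 (year_end (apply 10% annual interest)): balance=$1317.65 total_interest=$167.65

Answer: 1317.65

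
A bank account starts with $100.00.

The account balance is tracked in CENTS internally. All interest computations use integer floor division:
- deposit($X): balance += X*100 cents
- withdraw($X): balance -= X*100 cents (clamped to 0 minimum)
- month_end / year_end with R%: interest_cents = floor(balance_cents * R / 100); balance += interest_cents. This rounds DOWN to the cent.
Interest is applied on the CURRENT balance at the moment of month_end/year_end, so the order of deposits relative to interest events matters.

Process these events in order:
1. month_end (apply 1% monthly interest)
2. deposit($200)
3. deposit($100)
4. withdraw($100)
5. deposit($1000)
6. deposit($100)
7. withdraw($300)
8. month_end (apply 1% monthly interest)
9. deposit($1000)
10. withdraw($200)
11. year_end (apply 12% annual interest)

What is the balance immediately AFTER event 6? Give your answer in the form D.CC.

After 1 (month_end (apply 1% monthly interest)): balance=$101.00 total_interest=$1.00
After 2 (deposit($200)): balance=$301.00 total_interest=$1.00
After 3 (deposit($100)): balance=$401.00 total_interest=$1.00
After 4 (withdraw($100)): balance=$301.00 total_interest=$1.00
After 5 (deposit($1000)): balance=$1301.00 total_interest=$1.00
After 6 (deposit($100)): balance=$1401.00 total_interest=$1.00

Answer: 1401.00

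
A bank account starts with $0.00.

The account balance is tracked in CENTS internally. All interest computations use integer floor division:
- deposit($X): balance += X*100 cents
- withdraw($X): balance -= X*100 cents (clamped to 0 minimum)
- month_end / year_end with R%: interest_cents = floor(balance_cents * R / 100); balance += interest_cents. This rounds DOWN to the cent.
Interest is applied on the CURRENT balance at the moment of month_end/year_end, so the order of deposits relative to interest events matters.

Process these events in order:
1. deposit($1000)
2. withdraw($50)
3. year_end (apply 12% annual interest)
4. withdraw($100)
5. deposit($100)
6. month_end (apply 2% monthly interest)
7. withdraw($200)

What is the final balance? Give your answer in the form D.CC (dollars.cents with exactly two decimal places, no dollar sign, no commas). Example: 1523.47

After 1 (deposit($1000)): balance=$1000.00 total_interest=$0.00
After 2 (withdraw($50)): balance=$950.00 total_interest=$0.00
After 3 (year_end (apply 12% annual interest)): balance=$1064.00 total_interest=$114.00
After 4 (withdraw($100)): balance=$964.00 total_interest=$114.00
After 5 (deposit($100)): balance=$1064.00 total_interest=$114.00
After 6 (month_end (apply 2% monthly interest)): balance=$1085.28 total_interest=$135.28
After 7 (withdraw($200)): balance=$885.28 total_interest=$135.28

Answer: 885.28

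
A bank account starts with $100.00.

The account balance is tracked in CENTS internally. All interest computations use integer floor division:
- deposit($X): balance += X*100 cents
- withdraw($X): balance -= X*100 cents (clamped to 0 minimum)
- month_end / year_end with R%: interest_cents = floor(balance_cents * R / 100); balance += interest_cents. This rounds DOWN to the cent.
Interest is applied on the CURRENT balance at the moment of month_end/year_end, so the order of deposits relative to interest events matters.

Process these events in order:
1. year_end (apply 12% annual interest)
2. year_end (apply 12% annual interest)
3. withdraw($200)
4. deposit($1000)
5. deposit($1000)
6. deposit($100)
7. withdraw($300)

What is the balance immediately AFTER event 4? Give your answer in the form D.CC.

Answer: 1000.00

Derivation:
After 1 (year_end (apply 12% annual interest)): balance=$112.00 total_interest=$12.00
After 2 (year_end (apply 12% annual interest)): balance=$125.44 total_interest=$25.44
After 3 (withdraw($200)): balance=$0.00 total_interest=$25.44
After 4 (deposit($1000)): balance=$1000.00 total_interest=$25.44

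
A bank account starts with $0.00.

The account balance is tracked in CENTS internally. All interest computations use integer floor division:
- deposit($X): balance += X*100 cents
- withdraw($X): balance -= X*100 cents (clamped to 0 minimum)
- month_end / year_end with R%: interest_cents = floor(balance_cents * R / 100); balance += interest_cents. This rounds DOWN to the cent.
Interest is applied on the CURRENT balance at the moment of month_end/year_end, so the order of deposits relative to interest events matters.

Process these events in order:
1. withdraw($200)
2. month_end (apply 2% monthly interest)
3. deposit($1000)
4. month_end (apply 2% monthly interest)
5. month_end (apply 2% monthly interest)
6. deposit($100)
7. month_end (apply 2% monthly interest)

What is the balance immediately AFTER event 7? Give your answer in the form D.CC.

Answer: 1163.20

Derivation:
After 1 (withdraw($200)): balance=$0.00 total_interest=$0.00
After 2 (month_end (apply 2% monthly interest)): balance=$0.00 total_interest=$0.00
After 3 (deposit($1000)): balance=$1000.00 total_interest=$0.00
After 4 (month_end (apply 2% monthly interest)): balance=$1020.00 total_interest=$20.00
After 5 (month_end (apply 2% monthly interest)): balance=$1040.40 total_interest=$40.40
After 6 (deposit($100)): balance=$1140.40 total_interest=$40.40
After 7 (month_end (apply 2% monthly interest)): balance=$1163.20 total_interest=$63.20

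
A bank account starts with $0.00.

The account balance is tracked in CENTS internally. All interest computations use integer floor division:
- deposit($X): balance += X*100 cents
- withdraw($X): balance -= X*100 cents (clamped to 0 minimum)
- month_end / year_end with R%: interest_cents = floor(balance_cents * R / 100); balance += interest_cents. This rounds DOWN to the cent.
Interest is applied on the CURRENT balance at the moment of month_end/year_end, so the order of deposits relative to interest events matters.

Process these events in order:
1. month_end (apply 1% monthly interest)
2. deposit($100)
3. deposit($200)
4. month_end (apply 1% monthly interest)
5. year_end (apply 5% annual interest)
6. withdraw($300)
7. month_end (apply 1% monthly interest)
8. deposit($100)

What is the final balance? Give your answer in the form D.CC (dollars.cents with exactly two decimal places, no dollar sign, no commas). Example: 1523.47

After 1 (month_end (apply 1% monthly interest)): balance=$0.00 total_interest=$0.00
After 2 (deposit($100)): balance=$100.00 total_interest=$0.00
After 3 (deposit($200)): balance=$300.00 total_interest=$0.00
After 4 (month_end (apply 1% monthly interest)): balance=$303.00 total_interest=$3.00
After 5 (year_end (apply 5% annual interest)): balance=$318.15 total_interest=$18.15
After 6 (withdraw($300)): balance=$18.15 total_interest=$18.15
After 7 (month_end (apply 1% monthly interest)): balance=$18.33 total_interest=$18.33
After 8 (deposit($100)): balance=$118.33 total_interest=$18.33

Answer: 118.33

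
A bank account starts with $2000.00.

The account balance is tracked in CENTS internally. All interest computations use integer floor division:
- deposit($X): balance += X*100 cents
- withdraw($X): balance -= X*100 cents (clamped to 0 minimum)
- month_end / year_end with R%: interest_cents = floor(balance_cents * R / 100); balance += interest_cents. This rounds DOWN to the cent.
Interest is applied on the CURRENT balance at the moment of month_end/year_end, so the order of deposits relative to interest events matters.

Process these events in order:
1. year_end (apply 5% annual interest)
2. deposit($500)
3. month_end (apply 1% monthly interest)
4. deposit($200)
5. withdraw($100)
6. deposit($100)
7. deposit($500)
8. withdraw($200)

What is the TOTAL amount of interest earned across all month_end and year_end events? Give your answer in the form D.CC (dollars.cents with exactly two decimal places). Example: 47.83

Answer: 126.00

Derivation:
After 1 (year_end (apply 5% annual interest)): balance=$2100.00 total_interest=$100.00
After 2 (deposit($500)): balance=$2600.00 total_interest=$100.00
After 3 (month_end (apply 1% monthly interest)): balance=$2626.00 total_interest=$126.00
After 4 (deposit($200)): balance=$2826.00 total_interest=$126.00
After 5 (withdraw($100)): balance=$2726.00 total_interest=$126.00
After 6 (deposit($100)): balance=$2826.00 total_interest=$126.00
After 7 (deposit($500)): balance=$3326.00 total_interest=$126.00
After 8 (withdraw($200)): balance=$3126.00 total_interest=$126.00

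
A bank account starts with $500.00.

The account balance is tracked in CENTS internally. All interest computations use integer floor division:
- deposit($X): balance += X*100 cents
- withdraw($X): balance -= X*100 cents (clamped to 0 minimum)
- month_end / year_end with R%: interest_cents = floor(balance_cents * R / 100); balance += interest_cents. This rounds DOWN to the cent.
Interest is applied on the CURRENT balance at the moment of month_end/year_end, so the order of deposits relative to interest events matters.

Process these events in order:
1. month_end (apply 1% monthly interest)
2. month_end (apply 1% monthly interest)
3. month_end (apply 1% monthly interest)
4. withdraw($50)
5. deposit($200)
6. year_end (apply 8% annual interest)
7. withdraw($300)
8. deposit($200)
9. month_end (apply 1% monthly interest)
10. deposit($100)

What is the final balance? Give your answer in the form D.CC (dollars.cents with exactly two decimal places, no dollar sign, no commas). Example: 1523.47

Answer: 724.54

Derivation:
After 1 (month_end (apply 1% monthly interest)): balance=$505.00 total_interest=$5.00
After 2 (month_end (apply 1% monthly interest)): balance=$510.05 total_interest=$10.05
After 3 (month_end (apply 1% monthly interest)): balance=$515.15 total_interest=$15.15
After 4 (withdraw($50)): balance=$465.15 total_interest=$15.15
After 5 (deposit($200)): balance=$665.15 total_interest=$15.15
After 6 (year_end (apply 8% annual interest)): balance=$718.36 total_interest=$68.36
After 7 (withdraw($300)): balance=$418.36 total_interest=$68.36
After 8 (deposit($200)): balance=$618.36 total_interest=$68.36
After 9 (month_end (apply 1% monthly interest)): balance=$624.54 total_interest=$74.54
After 10 (deposit($100)): balance=$724.54 total_interest=$74.54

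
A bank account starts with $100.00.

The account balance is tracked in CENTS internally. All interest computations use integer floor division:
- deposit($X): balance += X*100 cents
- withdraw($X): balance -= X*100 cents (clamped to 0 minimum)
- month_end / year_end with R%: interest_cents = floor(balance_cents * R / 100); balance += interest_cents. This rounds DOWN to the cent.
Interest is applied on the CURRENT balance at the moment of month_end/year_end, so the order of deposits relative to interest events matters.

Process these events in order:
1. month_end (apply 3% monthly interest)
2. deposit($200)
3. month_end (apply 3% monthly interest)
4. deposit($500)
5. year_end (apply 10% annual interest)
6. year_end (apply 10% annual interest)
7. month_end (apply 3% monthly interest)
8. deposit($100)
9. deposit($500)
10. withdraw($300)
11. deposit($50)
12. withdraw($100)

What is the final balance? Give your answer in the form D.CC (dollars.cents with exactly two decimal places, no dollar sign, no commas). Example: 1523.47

Answer: 1262.08

Derivation:
After 1 (month_end (apply 3% monthly interest)): balance=$103.00 total_interest=$3.00
After 2 (deposit($200)): balance=$303.00 total_interest=$3.00
After 3 (month_end (apply 3% monthly interest)): balance=$312.09 total_interest=$12.09
After 4 (deposit($500)): balance=$812.09 total_interest=$12.09
After 5 (year_end (apply 10% annual interest)): balance=$893.29 total_interest=$93.29
After 6 (year_end (apply 10% annual interest)): balance=$982.61 total_interest=$182.61
After 7 (month_end (apply 3% monthly interest)): balance=$1012.08 total_interest=$212.08
After 8 (deposit($100)): balance=$1112.08 total_interest=$212.08
After 9 (deposit($500)): balance=$1612.08 total_interest=$212.08
After 10 (withdraw($300)): balance=$1312.08 total_interest=$212.08
After 11 (deposit($50)): balance=$1362.08 total_interest=$212.08
After 12 (withdraw($100)): balance=$1262.08 total_interest=$212.08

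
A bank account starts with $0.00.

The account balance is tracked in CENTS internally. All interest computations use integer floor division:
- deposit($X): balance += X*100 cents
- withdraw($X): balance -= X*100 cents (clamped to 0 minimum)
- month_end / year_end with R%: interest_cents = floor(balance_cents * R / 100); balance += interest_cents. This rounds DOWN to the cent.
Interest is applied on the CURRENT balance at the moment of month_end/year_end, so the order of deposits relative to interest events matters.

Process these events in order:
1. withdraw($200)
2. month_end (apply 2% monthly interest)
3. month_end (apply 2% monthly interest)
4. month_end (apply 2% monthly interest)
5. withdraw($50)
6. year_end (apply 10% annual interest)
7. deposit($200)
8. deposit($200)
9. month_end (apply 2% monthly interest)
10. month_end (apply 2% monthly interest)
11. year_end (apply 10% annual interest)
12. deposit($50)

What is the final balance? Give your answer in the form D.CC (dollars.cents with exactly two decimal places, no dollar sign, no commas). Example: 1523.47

After 1 (withdraw($200)): balance=$0.00 total_interest=$0.00
After 2 (month_end (apply 2% monthly interest)): balance=$0.00 total_interest=$0.00
After 3 (month_end (apply 2% monthly interest)): balance=$0.00 total_interest=$0.00
After 4 (month_end (apply 2% monthly interest)): balance=$0.00 total_interest=$0.00
After 5 (withdraw($50)): balance=$0.00 total_interest=$0.00
After 6 (year_end (apply 10% annual interest)): balance=$0.00 total_interest=$0.00
After 7 (deposit($200)): balance=$200.00 total_interest=$0.00
After 8 (deposit($200)): balance=$400.00 total_interest=$0.00
After 9 (month_end (apply 2% monthly interest)): balance=$408.00 total_interest=$8.00
After 10 (month_end (apply 2% monthly interest)): balance=$416.16 total_interest=$16.16
After 11 (year_end (apply 10% annual interest)): balance=$457.77 total_interest=$57.77
After 12 (deposit($50)): balance=$507.77 total_interest=$57.77

Answer: 507.77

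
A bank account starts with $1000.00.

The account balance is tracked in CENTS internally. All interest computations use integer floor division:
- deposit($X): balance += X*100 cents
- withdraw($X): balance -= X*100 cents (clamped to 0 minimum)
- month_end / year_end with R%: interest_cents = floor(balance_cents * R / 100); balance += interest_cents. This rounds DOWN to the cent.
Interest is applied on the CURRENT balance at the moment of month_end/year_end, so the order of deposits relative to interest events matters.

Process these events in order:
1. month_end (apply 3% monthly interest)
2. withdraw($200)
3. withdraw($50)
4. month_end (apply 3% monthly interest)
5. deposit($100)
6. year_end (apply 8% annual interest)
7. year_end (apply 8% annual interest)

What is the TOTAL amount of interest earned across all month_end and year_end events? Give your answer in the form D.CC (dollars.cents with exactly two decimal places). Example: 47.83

Answer: 203.72

Derivation:
After 1 (month_end (apply 3% monthly interest)): balance=$1030.00 total_interest=$30.00
After 2 (withdraw($200)): balance=$830.00 total_interest=$30.00
After 3 (withdraw($50)): balance=$780.00 total_interest=$30.00
After 4 (month_end (apply 3% monthly interest)): balance=$803.40 total_interest=$53.40
After 5 (deposit($100)): balance=$903.40 total_interest=$53.40
After 6 (year_end (apply 8% annual interest)): balance=$975.67 total_interest=$125.67
After 7 (year_end (apply 8% annual interest)): balance=$1053.72 total_interest=$203.72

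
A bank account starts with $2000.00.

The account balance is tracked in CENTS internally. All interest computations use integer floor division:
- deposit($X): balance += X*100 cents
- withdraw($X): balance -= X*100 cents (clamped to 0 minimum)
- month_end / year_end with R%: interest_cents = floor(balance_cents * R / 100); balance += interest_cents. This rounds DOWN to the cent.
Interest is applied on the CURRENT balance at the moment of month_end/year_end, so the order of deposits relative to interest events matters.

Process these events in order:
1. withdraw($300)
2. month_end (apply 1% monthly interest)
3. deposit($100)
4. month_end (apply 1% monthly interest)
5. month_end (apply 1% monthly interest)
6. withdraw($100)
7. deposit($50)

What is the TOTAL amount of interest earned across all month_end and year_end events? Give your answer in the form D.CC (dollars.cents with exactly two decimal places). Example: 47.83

Answer: 53.52

Derivation:
After 1 (withdraw($300)): balance=$1700.00 total_interest=$0.00
After 2 (month_end (apply 1% monthly interest)): balance=$1717.00 total_interest=$17.00
After 3 (deposit($100)): balance=$1817.00 total_interest=$17.00
After 4 (month_end (apply 1% monthly interest)): balance=$1835.17 total_interest=$35.17
After 5 (month_end (apply 1% monthly interest)): balance=$1853.52 total_interest=$53.52
After 6 (withdraw($100)): balance=$1753.52 total_interest=$53.52
After 7 (deposit($50)): balance=$1803.52 total_interest=$53.52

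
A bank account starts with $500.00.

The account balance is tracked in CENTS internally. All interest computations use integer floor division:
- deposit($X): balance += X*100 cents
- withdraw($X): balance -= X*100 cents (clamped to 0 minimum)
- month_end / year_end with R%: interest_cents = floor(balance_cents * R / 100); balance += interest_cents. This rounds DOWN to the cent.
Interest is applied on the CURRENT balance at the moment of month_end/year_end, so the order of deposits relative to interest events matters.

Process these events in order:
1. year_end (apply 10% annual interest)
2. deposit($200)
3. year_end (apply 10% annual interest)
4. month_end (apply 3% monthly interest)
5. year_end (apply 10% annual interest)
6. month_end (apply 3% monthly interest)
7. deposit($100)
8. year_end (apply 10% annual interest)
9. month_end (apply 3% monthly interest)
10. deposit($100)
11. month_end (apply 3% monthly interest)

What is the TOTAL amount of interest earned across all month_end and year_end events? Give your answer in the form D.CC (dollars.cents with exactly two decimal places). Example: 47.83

After 1 (year_end (apply 10% annual interest)): balance=$550.00 total_interest=$50.00
After 2 (deposit($200)): balance=$750.00 total_interest=$50.00
After 3 (year_end (apply 10% annual interest)): balance=$825.00 total_interest=$125.00
After 4 (month_end (apply 3% monthly interest)): balance=$849.75 total_interest=$149.75
After 5 (year_end (apply 10% annual interest)): balance=$934.72 total_interest=$234.72
After 6 (month_end (apply 3% monthly interest)): balance=$962.76 total_interest=$262.76
After 7 (deposit($100)): balance=$1062.76 total_interest=$262.76
After 8 (year_end (apply 10% annual interest)): balance=$1169.03 total_interest=$369.03
After 9 (month_end (apply 3% monthly interest)): balance=$1204.10 total_interest=$404.10
After 10 (deposit($100)): balance=$1304.10 total_interest=$404.10
After 11 (month_end (apply 3% monthly interest)): balance=$1343.22 total_interest=$443.22

Answer: 443.22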